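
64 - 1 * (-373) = 437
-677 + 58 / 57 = -38531 / 57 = -675.98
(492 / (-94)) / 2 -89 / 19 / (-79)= -180440 / 70547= -2.56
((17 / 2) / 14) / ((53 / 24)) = 0.27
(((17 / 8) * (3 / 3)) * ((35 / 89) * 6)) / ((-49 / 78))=-9945 / 1246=-7.98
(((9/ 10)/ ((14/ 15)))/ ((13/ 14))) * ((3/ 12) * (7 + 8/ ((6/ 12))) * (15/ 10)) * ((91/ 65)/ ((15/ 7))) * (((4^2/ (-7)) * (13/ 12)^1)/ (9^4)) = -161/ 72900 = -0.00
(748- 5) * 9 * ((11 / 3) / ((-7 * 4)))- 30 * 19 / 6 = -27179 / 28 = -970.68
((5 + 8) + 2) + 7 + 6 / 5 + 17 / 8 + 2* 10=1813 / 40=45.32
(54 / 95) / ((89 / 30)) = 324 / 1691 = 0.19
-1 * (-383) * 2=766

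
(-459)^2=210681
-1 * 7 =-7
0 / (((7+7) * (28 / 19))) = 0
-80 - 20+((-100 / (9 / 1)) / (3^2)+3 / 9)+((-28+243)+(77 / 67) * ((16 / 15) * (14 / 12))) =3134878 / 27135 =115.53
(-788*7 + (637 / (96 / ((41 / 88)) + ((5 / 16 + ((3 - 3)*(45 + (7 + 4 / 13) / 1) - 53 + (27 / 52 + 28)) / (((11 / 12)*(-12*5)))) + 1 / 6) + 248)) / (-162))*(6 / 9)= -27241904612552 / 7408048023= -3677.34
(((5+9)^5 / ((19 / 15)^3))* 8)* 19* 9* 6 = 784147392000 / 361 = 2172153440.44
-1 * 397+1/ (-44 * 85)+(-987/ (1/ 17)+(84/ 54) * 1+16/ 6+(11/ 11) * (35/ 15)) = -17169.44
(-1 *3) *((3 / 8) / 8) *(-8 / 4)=9 / 32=0.28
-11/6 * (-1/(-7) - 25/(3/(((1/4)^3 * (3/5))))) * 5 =-1595/2688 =-0.59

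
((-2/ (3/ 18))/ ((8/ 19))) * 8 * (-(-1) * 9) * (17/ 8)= -8721/ 2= -4360.50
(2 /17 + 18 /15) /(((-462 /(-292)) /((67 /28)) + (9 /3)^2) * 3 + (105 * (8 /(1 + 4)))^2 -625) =136948 /2871479945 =0.00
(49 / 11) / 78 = 49 / 858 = 0.06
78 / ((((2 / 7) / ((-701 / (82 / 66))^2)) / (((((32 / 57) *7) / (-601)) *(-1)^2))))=-10908205884576 / 19195339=-568273.68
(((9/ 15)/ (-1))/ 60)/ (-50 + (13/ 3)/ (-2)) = 3/ 15650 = 0.00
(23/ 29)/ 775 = 23/ 22475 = 0.00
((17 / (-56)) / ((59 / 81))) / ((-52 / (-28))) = -1377 / 6136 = -0.22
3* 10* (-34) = -1020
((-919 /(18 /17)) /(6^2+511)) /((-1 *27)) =0.06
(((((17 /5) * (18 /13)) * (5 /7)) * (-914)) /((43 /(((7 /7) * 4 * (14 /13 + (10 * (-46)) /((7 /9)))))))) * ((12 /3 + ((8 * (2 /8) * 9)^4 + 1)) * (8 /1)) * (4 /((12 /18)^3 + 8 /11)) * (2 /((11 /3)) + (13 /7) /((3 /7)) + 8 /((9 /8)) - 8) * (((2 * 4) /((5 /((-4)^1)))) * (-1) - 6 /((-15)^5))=179440561525497922354048 /12685456875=14145376338721.57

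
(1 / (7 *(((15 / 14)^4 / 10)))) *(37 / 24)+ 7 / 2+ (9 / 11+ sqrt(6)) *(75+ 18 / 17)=765694361 / 11360250+ 1293 *sqrt(6) / 17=253.71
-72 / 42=-12 / 7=-1.71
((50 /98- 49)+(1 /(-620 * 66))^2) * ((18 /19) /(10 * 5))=-3978484646351 /4330304440000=-0.92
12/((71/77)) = 924/71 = 13.01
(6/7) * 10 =60/7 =8.57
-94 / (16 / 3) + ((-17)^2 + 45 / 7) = 15557 / 56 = 277.80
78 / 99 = 26 / 33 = 0.79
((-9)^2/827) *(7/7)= 81/827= 0.10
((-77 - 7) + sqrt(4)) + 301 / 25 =-69.96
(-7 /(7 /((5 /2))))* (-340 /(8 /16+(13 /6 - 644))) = -1275 /962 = -1.33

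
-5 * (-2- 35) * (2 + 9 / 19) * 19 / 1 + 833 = 9528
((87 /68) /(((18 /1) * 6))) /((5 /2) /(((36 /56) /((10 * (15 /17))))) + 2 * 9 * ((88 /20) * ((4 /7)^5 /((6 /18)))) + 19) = 2437015 /13945597296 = 0.00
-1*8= -8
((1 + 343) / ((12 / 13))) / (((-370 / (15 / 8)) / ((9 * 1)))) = -5031 / 296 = -17.00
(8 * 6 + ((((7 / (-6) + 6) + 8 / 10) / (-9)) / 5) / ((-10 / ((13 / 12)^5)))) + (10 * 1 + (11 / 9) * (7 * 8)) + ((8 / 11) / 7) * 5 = 32845430163809 / 258660864000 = 126.98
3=3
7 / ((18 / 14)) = 49 / 9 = 5.44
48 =48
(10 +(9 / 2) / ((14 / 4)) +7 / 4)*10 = 1825 / 14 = 130.36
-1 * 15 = -15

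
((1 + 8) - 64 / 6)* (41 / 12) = -205 / 36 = -5.69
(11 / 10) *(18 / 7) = 99 / 35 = 2.83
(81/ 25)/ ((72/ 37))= 1.66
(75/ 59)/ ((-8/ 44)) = -825/ 118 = -6.99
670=670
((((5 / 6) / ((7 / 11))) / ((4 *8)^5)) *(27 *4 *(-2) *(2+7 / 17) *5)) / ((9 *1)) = -11275 / 998244352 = -0.00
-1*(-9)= 9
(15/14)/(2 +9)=15/154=0.10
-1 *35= -35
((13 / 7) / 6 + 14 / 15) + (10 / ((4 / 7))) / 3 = 743 / 105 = 7.08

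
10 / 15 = 2 / 3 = 0.67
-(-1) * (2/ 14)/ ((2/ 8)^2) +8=72/ 7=10.29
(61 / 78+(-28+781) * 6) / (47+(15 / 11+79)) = 3877115 / 109278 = 35.48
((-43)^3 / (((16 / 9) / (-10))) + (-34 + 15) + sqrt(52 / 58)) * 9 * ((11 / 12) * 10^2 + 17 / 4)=3453 * sqrt(754) / 116 + 12353670339 / 32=386053015.47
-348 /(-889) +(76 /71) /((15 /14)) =1316516 /946785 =1.39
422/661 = 0.64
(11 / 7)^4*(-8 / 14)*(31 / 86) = -907742 / 722701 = -1.26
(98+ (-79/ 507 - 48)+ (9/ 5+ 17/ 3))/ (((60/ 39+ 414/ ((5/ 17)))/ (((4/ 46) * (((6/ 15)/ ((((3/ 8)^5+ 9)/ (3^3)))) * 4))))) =38085066752/ 2245359359425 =0.02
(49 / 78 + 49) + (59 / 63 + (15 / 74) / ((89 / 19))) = 136488070 / 2696967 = 50.61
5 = 5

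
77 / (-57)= -77 / 57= -1.35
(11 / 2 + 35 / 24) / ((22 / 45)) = 2505 / 176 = 14.23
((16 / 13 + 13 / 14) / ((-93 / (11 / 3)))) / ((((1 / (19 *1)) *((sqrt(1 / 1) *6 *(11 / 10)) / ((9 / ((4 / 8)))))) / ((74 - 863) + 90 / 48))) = 78366165 / 22568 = 3472.45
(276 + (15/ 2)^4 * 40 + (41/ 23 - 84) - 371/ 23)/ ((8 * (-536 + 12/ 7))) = -40810329/ 1376320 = -29.65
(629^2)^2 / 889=156531800881 / 889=176076266.46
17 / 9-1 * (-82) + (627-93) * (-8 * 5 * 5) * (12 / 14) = -5761915 / 63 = -91458.97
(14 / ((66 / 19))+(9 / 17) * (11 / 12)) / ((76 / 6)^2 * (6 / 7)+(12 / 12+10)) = 70931 / 2333012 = 0.03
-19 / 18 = -1.06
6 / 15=2 / 5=0.40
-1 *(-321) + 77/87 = 28004/87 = 321.89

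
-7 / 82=-0.09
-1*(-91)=91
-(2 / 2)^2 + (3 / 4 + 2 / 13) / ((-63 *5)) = -1.00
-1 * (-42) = 42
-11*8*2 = -176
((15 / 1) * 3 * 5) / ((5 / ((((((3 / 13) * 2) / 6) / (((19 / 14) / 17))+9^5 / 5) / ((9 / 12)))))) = 175035516 / 247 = 708645.81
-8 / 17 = -0.47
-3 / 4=-0.75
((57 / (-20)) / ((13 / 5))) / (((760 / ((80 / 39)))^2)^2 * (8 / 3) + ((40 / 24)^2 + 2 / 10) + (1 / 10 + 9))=-2565 / 117581078407052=-0.00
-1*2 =-2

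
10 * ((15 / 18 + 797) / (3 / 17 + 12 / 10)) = 2034475 / 351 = 5796.23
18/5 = 3.60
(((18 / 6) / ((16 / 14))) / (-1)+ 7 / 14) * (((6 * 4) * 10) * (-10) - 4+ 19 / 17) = 40849 / 8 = 5106.12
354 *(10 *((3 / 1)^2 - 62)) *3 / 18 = -31270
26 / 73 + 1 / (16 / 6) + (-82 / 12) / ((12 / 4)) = -8129 / 5256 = -1.55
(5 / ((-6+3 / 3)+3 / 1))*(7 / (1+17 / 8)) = -28 / 5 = -5.60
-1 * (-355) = 355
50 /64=25 /32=0.78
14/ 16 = 7/ 8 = 0.88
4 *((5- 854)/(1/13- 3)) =22074/19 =1161.79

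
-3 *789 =-2367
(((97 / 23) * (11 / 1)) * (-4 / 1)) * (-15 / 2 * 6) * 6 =1152360 / 23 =50102.61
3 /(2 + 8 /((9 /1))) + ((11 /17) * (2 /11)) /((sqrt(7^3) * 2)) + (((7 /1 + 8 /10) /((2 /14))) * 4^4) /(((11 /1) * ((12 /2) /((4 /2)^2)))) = sqrt(7) /833 + 1212877 /1430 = 848.17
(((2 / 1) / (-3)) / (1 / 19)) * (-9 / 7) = 114 / 7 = 16.29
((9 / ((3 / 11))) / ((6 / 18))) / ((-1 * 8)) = -99 / 8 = -12.38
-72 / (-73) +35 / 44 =5723 / 3212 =1.78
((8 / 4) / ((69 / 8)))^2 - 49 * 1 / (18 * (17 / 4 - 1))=-48514 / 61893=-0.78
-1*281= -281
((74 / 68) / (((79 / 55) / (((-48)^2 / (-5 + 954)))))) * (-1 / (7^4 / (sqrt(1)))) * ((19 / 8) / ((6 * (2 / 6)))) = -2783880 / 3060091307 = -0.00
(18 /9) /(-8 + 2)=-1 /3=-0.33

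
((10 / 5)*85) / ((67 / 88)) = 14960 / 67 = 223.28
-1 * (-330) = 330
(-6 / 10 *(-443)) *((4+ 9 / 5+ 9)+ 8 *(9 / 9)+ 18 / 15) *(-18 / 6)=-95688 / 5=-19137.60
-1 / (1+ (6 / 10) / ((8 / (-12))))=-10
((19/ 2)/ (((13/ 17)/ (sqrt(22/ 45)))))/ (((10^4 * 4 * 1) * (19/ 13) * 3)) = 17 * sqrt(110)/ 3600000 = 0.00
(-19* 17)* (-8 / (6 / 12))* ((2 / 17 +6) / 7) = 31616 / 7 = 4516.57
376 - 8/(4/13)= 350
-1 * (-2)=2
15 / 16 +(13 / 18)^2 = 1891 / 1296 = 1.46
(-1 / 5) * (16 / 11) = -16 / 55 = -0.29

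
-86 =-86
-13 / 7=-1.86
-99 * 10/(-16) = 495/8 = 61.88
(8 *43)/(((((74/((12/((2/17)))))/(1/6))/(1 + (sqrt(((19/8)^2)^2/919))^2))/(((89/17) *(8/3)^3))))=14904423715/1836162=8117.16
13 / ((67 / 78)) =1014 / 67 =15.13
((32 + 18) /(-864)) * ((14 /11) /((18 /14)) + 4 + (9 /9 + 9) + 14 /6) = -42875 /42768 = -1.00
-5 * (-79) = 395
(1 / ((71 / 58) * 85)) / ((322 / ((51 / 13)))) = 87 / 743015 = 0.00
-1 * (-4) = 4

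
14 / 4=7 / 2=3.50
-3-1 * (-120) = 117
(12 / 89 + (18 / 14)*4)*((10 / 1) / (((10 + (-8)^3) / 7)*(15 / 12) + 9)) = -65760 / 100481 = -0.65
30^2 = 900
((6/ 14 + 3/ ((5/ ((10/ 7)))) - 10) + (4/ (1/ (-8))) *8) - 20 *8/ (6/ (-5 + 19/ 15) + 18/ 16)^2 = -4863157/ 5103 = -953.00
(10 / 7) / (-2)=-5 / 7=-0.71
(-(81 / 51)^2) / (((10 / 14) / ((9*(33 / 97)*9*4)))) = -54561276 / 140165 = -389.26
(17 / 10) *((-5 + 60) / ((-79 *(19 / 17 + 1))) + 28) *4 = 1337849 / 7110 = 188.16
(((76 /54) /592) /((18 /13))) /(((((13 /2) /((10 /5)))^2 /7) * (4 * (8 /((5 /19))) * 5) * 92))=7 /344103552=0.00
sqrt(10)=3.16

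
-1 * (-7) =7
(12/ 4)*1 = 3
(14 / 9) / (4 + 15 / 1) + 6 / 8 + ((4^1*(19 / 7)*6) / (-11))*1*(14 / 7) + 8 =-158651 / 52668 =-3.01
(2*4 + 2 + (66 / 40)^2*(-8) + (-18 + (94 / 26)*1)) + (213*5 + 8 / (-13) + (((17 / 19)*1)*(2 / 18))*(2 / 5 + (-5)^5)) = 6220871 / 8550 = 727.59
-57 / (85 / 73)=-4161 / 85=-48.95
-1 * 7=-7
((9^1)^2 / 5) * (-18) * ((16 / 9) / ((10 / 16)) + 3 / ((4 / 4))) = -42606 / 25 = -1704.24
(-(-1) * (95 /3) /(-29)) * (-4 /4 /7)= 95 /609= 0.16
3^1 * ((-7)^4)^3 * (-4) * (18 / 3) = -996572678472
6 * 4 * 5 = 120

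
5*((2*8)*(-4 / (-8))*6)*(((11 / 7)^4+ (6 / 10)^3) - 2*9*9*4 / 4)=-2242814304 / 60025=-37364.67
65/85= 13/17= 0.76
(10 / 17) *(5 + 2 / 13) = 670 / 221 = 3.03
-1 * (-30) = 30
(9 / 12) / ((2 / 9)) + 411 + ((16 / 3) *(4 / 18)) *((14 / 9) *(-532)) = -1101143 / 1944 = -566.43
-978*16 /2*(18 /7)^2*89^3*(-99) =176920870078656 /49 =3610630001605.22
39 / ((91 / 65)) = 195 / 7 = 27.86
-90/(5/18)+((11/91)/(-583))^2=-7536670595/23261329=-324.00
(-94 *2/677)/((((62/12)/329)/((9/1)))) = -3340008/20987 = -159.15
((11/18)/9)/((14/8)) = 22/567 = 0.04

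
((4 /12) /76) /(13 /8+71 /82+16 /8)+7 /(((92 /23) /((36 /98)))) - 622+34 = -690410155 /1175454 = -587.36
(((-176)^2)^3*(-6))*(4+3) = -1248318185275392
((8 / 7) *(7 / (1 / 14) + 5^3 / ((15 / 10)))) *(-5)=-1036.19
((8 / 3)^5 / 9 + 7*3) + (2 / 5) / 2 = 395662 / 10935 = 36.18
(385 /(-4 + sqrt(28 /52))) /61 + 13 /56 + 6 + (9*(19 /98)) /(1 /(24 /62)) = 785917561 /148995672 - 385*sqrt(91) /12261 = 4.98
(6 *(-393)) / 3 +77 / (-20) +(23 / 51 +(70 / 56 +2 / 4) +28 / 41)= -16455461 / 20910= -786.97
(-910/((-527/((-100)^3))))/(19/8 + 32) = -291200000/5797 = -50232.88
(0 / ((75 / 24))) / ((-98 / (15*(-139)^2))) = 0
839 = 839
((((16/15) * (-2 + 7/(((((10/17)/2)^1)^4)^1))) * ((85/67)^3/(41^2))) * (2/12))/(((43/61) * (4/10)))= 699359988484/978302336805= 0.71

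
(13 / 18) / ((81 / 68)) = 442 / 729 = 0.61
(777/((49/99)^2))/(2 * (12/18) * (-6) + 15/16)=-17406576/38759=-449.10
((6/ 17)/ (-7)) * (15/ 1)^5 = -4556250/ 119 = -38287.82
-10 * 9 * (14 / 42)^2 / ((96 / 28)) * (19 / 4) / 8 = -665 / 384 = -1.73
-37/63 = -0.59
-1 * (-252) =252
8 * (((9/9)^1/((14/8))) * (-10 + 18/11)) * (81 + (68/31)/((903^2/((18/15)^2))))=-3096.94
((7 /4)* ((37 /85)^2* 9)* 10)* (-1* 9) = -776223 /2890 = -268.59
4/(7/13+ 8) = 52/111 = 0.47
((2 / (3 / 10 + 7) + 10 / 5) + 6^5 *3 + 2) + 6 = 1703694 / 73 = 23338.27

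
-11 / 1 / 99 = -0.11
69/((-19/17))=-1173/19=-61.74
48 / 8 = 6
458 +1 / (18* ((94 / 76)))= 193753 / 423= 458.04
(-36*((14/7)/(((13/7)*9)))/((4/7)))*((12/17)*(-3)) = 3528/221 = 15.96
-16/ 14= -8/ 7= -1.14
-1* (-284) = 284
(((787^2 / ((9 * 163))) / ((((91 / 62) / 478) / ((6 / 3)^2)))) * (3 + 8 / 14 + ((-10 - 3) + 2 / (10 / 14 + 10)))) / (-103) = 356245866827072 / 7218850275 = 49349.39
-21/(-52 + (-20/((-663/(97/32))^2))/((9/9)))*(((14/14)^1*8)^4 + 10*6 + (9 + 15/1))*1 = 9877853905920/5851589573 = 1688.06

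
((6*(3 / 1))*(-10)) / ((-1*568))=45 / 142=0.32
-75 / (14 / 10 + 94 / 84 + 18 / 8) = -31500 / 2003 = -15.73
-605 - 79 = -684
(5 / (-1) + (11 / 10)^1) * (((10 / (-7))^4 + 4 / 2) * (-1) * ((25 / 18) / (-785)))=-32071 / 753914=-0.04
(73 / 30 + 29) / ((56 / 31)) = 29233 / 1680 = 17.40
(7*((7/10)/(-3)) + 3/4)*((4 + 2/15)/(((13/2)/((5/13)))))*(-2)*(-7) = -23002/7605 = -3.02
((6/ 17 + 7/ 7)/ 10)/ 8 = 23/ 1360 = 0.02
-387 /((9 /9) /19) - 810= -8163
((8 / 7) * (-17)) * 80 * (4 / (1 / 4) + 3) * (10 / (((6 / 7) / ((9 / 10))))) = -310080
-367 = -367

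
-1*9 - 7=-16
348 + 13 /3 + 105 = 1372 /3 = 457.33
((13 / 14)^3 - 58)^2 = 24634872025 / 7529536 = 3271.76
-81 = -81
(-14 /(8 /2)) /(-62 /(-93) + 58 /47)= -987 /536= -1.84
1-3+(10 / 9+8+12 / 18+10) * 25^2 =111232 / 9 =12359.11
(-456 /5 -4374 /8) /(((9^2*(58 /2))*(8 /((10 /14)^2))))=-21265 /1227744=-0.02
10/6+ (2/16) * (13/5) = 239/120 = 1.99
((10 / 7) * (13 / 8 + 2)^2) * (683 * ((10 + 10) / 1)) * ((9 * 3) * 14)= 387722025 / 4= 96930506.25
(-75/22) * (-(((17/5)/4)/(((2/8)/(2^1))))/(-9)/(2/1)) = -1.29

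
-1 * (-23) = 23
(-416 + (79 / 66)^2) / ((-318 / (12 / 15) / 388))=70067174 / 173151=404.66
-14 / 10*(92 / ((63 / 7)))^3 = -5450816 / 3645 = -1495.42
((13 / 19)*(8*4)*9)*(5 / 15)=1248 / 19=65.68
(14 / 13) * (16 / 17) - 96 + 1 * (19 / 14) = -289689 / 3094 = -93.63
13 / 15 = 0.87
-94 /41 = -2.29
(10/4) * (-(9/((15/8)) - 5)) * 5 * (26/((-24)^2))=65/576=0.11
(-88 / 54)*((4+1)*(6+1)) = -1540 / 27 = -57.04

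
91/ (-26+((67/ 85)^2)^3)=-34320605921875/ 9715429024081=-3.53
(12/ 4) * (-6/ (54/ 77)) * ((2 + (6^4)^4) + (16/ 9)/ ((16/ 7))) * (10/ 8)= -9775145829344665/ 108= -90510609530969.12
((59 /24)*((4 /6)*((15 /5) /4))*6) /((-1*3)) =-2.46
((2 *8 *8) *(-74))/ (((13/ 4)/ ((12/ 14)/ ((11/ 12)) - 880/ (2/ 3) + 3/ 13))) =50017956864/ 13013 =3843691.45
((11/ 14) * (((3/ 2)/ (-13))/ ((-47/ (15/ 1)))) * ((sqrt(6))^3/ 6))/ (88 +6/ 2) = 495 * sqrt(6)/ 1556828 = 0.00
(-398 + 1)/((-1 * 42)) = 397/42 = 9.45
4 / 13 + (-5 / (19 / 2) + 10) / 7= 2872 / 1729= 1.66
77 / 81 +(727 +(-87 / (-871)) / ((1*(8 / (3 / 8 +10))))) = 3287474117 / 4515264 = 728.08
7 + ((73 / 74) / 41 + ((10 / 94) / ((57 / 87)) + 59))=179323011 / 2709362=66.19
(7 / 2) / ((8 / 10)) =35 / 8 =4.38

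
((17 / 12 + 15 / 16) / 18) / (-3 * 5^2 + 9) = -113 / 57024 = -0.00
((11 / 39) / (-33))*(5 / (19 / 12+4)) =-20 / 2613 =-0.01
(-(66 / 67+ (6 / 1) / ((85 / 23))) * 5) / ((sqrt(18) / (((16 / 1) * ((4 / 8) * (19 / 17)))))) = -376352 * sqrt(2) / 19363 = -27.49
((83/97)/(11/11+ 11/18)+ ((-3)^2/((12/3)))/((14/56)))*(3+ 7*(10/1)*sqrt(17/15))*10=7388.58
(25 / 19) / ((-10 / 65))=-325 / 38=-8.55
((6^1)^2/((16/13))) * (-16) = -468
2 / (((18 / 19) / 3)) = 19 / 3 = 6.33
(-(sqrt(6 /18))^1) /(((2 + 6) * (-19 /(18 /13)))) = 3 * sqrt(3) /988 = 0.01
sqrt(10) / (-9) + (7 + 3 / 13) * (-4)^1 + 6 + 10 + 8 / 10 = -788 / 65-sqrt(10) / 9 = -12.47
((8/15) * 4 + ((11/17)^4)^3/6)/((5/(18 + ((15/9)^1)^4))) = 25901074140372482549/2359620060780532050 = 10.98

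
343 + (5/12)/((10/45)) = 2759/8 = 344.88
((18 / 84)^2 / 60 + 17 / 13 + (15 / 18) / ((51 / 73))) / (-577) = -19502087 / 4498799760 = -0.00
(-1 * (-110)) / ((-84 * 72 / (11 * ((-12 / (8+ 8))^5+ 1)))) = -472505 / 3096576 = -0.15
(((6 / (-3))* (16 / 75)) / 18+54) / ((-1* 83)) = -36434 / 56025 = -0.65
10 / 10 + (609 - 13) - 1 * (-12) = 609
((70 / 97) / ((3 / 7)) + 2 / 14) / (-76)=-0.02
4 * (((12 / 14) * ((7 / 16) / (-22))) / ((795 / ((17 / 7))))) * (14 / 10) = -17 / 58300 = -0.00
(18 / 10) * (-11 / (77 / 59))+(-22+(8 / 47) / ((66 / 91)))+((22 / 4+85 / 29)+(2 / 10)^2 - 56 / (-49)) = -430134059 / 15742650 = -27.32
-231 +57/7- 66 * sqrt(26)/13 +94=-902/7- 66 * sqrt(26)/13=-154.74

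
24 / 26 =12 / 13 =0.92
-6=-6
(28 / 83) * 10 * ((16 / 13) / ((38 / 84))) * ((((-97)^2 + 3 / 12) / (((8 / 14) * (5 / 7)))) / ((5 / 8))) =338527.02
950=950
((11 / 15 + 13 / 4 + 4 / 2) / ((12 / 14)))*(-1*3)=-2513 / 120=-20.94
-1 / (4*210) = -1 / 840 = -0.00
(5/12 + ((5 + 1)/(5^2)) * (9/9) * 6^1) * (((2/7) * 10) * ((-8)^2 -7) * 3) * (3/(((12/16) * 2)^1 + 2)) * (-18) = -13995.48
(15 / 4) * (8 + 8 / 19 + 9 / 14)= 36165 / 1064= 33.99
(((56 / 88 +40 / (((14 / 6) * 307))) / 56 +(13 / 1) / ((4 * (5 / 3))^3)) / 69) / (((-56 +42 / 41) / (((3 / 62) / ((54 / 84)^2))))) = -3052204943 / 1758407439096000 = -0.00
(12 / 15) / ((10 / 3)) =6 / 25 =0.24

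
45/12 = 15/4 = 3.75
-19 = -19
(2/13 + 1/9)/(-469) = -31/54873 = -0.00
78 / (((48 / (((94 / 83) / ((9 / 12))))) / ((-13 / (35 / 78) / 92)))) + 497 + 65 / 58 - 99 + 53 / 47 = 399.48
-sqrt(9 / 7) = -3 * sqrt(7) / 7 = -1.13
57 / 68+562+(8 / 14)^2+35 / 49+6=1898837 / 3332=569.88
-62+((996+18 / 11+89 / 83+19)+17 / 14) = 12231389 / 12782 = 956.92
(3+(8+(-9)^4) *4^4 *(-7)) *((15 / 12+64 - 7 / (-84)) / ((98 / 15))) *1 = -117716450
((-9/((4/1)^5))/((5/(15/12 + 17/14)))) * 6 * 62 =-57753/35840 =-1.61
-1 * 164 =-164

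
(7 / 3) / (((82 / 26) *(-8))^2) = 1183 / 322752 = 0.00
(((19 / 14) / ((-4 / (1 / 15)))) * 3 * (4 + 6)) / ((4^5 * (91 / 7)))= -19 / 372736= -0.00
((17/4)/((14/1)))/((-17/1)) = -1/56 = -0.02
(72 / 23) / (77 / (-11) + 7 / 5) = -90 / 161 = -0.56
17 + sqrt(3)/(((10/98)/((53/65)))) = 2597*sqrt(3)/325 + 17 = 30.84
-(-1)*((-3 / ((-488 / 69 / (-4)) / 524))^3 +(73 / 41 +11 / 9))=-58862848488634628 / 83755989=-702789725.15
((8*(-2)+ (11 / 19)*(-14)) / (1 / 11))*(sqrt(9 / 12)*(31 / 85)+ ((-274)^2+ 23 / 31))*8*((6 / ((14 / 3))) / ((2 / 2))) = -844224148944 / 4123 - 5622408*sqrt(3) / 11305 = -204760538.58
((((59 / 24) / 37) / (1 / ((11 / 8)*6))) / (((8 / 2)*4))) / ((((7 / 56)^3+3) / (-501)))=-5.72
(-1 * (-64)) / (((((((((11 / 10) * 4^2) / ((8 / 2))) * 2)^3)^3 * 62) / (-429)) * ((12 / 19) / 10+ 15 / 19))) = -2412109375 / 1469795396788224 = -0.00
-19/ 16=-1.19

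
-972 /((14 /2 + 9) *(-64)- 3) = 972 /1027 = 0.95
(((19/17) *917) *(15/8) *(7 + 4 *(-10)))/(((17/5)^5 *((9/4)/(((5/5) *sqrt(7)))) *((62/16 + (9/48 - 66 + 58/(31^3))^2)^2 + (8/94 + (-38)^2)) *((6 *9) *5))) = -0.00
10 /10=1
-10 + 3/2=-17/2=-8.50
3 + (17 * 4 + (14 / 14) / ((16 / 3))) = 1139 / 16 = 71.19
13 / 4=3.25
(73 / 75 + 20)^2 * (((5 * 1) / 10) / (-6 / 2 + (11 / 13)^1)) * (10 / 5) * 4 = -32166277 / 39375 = -816.92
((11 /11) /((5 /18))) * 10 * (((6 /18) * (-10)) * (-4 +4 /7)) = 2880 /7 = 411.43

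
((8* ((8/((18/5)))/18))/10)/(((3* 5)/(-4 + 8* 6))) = 352/1215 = 0.29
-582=-582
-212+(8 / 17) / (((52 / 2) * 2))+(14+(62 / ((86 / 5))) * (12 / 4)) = -1778743 / 9503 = -187.18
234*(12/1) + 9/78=73011/26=2808.12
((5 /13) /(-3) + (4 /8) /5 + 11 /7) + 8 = 9.54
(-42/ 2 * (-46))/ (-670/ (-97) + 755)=31234/ 24635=1.27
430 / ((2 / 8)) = 1720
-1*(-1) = 1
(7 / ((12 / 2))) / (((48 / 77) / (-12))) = -539 / 24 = -22.46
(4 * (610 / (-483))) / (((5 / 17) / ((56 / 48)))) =-4148 / 207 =-20.04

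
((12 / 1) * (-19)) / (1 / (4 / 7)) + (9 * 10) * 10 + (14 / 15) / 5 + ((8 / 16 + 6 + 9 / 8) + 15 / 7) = 3274609 / 4200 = 779.67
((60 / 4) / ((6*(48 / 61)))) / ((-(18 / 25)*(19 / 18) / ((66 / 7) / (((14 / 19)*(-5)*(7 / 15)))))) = 251625 / 10976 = 22.93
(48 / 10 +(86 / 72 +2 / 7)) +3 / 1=11693 / 1260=9.28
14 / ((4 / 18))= 63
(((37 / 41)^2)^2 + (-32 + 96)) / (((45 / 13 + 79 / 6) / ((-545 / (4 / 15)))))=-58256617433625 / 7330024034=-7947.67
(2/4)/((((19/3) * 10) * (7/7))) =3/380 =0.01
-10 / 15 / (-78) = 1 / 117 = 0.01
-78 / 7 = -11.14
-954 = -954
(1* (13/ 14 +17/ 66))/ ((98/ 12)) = 548/ 3773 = 0.15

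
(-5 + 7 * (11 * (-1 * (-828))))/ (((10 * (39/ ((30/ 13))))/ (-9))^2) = 5163831/ 28561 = 180.80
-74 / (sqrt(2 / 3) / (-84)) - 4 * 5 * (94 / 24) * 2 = -470 / 3 + 3108 * sqrt(6) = 7456.35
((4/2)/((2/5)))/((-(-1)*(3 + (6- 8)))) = 5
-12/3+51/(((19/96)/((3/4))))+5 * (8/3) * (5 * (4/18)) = 204.08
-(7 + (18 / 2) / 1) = -16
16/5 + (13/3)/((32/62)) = 2783/240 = 11.60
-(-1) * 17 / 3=17 / 3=5.67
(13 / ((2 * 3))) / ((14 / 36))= 5.57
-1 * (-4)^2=-16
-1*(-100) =100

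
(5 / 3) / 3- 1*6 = -49 / 9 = -5.44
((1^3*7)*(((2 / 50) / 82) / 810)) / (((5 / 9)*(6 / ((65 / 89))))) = 91 / 98523000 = 0.00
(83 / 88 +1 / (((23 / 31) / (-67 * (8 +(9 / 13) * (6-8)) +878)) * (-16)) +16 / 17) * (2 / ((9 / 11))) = -15539441 / 182988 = -84.92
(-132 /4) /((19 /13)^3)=-72501 /6859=-10.57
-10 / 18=-5 / 9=-0.56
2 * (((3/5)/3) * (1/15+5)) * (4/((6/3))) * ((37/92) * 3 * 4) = 11248/575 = 19.56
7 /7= 1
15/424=0.04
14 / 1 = 14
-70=-70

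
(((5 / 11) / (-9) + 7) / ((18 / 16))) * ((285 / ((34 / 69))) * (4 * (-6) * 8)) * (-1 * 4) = 1539358720 / 561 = 2743954.94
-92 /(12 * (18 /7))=-161 /54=-2.98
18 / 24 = 3 / 4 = 0.75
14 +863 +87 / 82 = 72001 / 82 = 878.06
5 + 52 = 57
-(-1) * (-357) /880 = -0.41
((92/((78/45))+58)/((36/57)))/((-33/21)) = -48013/429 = -111.92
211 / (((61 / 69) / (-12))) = -174708 / 61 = -2864.07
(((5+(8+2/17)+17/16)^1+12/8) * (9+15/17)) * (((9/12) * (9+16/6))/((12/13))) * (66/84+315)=8579282075/18496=463845.27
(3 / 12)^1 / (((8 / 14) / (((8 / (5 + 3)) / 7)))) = 0.06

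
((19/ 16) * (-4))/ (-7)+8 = 243/ 28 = 8.68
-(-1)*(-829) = -829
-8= -8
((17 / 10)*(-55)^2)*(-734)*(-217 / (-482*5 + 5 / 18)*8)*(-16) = 377435342592 / 8675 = 43508396.84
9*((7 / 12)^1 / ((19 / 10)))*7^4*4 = 504210 / 19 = 26537.37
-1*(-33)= 33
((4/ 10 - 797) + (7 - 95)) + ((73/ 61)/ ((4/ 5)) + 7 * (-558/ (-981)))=-116905703/ 132980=-879.12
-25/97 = -0.26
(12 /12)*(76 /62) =38 /31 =1.23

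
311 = 311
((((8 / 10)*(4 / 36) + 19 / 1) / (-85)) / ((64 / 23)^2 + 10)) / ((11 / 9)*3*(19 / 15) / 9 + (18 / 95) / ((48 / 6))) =-0.02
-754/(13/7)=-406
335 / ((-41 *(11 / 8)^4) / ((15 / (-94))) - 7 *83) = 10291200 / 10364887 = 0.99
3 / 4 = 0.75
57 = 57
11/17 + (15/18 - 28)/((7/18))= -8236/119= -69.21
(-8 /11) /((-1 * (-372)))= -2 /1023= -0.00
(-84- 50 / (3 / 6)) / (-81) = 184 / 81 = 2.27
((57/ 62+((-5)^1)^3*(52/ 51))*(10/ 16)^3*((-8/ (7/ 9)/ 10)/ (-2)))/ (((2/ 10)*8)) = -150034875/ 15110144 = -9.93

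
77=77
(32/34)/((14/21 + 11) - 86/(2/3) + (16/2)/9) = -18/2227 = -0.01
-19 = -19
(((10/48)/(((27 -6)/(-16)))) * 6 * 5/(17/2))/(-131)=200/46767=0.00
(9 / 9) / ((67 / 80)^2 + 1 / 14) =44800 / 34623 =1.29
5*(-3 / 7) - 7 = -64 / 7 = -9.14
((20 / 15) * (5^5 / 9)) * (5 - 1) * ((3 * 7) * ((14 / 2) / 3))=2450000 / 27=90740.74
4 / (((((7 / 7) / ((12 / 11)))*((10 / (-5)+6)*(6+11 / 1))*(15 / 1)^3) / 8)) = 32 / 210375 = 0.00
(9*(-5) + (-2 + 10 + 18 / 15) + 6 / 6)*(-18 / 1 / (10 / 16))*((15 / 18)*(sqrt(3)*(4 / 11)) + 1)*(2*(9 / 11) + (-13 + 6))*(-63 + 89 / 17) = 967796352*sqrt(3) / 10285 + 1451694528 / 4675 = 473505.14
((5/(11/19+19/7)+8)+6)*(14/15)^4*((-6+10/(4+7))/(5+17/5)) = -522227104/73173375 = -7.14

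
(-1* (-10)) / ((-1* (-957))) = 10 / 957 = 0.01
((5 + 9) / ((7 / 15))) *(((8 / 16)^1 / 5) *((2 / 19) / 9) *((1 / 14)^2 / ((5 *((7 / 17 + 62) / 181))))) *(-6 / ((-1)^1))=3077 / 4938955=0.00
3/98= 0.03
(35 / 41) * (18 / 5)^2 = 2268 / 205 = 11.06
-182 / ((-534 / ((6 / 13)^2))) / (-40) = -21 / 11570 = -0.00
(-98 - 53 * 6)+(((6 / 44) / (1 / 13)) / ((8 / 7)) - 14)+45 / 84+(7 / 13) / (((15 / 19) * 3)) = -308241709 / 720720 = -427.69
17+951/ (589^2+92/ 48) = 70783687/ 4163075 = 17.00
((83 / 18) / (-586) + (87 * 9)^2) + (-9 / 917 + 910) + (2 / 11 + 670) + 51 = 65404796854279 / 106397676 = 614720.16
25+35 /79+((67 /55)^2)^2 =19984694809 /722899375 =27.65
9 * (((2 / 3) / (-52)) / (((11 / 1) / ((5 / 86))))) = -15 / 24596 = -0.00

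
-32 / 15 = -2.13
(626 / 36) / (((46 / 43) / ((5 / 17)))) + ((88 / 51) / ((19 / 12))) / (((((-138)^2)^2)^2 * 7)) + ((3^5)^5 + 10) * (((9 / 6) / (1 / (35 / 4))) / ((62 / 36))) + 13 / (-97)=180450543594908490740011307901459413 / 27945810084972432032856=6457159160755.33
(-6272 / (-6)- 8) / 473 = 3112 / 1419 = 2.19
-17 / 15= -1.13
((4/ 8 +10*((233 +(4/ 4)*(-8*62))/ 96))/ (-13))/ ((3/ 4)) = 1291/ 468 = 2.76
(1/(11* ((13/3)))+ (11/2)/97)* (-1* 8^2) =-68960/13871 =-4.97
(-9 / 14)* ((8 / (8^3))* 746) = -7.49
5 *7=35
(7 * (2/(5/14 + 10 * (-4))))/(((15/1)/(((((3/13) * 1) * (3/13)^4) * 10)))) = -0.00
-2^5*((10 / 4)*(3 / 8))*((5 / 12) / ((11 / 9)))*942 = -105975 / 11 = -9634.09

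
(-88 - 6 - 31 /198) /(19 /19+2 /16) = -74572 /891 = -83.69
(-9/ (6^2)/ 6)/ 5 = -1/ 120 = -0.01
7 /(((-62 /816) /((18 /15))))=-17136 /155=-110.55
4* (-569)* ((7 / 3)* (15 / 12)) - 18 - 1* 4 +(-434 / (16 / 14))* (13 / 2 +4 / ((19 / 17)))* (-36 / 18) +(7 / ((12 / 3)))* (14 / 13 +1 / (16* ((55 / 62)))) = 1299771637 / 1304160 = 996.64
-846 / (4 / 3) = -1269 / 2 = -634.50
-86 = -86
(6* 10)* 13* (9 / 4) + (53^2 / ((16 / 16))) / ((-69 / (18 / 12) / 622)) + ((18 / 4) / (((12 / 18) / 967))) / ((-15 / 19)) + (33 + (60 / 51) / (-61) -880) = -21629248107 / 477020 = -45342.43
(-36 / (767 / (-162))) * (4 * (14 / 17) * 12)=3919104 / 13039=300.57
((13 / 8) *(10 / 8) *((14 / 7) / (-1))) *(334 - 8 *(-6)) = -1551.88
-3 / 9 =-0.33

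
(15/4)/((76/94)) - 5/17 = 11225/2584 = 4.34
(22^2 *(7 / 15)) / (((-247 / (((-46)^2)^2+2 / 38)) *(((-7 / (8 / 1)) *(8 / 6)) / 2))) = 32939748688 / 4693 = 7018910.86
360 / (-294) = -60 / 49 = -1.22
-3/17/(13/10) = -30/221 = -0.14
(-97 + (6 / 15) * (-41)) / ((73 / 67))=-37989 / 365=-104.08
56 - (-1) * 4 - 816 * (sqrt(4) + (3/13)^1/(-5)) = -1534.34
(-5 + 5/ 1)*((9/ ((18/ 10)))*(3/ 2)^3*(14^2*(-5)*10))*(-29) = 0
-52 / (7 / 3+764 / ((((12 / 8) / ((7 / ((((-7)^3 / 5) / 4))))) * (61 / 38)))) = 155428 / 380119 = 0.41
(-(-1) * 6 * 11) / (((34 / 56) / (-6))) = -11088 / 17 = -652.24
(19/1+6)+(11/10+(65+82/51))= 92.71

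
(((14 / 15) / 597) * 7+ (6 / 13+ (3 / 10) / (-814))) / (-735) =-89476663 / 139299860700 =-0.00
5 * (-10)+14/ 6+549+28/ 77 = 16556/ 33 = 501.70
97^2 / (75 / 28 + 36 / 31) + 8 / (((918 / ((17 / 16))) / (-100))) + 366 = 84454235 / 29997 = 2815.42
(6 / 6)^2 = 1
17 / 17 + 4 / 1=5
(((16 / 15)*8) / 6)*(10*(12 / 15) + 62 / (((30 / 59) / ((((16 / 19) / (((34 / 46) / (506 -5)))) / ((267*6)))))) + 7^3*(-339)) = -9622471739072 / 58212675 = -165298.57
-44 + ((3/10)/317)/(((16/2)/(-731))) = -1118033/25360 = -44.09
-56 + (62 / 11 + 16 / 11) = -538 / 11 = -48.91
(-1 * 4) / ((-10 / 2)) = 4 / 5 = 0.80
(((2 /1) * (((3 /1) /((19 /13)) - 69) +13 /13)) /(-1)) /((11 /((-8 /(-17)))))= 20048 /3553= 5.64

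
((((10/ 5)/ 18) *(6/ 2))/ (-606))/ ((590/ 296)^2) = -0.00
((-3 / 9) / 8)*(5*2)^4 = -1250 / 3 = -416.67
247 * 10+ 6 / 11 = 27176 / 11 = 2470.55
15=15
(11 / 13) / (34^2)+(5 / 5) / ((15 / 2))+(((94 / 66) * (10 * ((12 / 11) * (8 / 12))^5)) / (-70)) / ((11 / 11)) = 86348533809 / 931805654780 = 0.09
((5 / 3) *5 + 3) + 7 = 55 / 3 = 18.33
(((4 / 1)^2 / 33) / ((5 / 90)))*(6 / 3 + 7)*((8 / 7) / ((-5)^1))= -6912 / 385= -17.95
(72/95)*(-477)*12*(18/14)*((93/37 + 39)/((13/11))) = -62669832192/319865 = -195925.88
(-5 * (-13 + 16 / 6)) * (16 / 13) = 2480 / 39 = 63.59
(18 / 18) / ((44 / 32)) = 8 / 11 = 0.73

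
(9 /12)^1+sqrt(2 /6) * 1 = sqrt(3) /3+3 /4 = 1.33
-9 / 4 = -2.25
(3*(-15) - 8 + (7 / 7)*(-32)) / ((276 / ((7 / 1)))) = -595 / 276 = -2.16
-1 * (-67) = 67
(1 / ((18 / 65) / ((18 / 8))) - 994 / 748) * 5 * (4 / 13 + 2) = 762525 / 9724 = 78.42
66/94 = 0.70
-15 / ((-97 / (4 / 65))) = 12 / 1261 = 0.01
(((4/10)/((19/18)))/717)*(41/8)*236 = 14514/22705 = 0.64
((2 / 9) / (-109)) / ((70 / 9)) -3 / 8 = -11453 / 30520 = -0.38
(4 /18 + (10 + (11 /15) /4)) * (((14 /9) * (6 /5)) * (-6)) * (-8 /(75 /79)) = 16572304 /16875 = 982.06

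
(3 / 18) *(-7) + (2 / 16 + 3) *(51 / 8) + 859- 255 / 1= 119569 / 192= 622.76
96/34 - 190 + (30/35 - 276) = -55016/119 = -462.32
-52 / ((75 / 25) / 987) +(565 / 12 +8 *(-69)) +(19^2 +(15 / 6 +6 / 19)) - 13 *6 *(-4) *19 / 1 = -2581211 / 228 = -11321.10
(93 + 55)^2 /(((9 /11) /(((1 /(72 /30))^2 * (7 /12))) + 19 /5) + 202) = 42165200 /411717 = 102.41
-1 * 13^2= -169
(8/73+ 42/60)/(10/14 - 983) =-1379/1673160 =-0.00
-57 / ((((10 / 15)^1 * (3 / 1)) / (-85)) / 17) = 82365 / 2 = 41182.50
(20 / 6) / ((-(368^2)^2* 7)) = -5 / 192566427648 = -0.00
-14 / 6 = -7 / 3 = -2.33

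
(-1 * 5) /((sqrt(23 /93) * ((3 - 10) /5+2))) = -25 * sqrt(2139) /69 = -16.76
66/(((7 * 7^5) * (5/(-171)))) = -11286/588245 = -0.02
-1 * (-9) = 9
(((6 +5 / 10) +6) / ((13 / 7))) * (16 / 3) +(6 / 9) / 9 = 12626 / 351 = 35.97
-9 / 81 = -1 / 9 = -0.11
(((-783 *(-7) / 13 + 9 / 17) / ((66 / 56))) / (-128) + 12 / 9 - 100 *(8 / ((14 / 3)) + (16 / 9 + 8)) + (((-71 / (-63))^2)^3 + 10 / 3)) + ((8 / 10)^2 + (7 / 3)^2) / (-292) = -5083164417070778080631 / 4438243309006306800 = -1145.31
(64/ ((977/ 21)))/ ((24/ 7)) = 392/ 977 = 0.40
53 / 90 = 0.59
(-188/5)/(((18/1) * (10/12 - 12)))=188/1005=0.19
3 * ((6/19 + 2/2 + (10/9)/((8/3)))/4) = 395/304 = 1.30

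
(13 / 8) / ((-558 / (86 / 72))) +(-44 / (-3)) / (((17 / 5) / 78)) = 919217377 / 2731968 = 336.47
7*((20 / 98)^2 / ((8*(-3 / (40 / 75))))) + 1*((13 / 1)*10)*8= 3210460 / 3087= 1039.99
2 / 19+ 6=116 / 19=6.11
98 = 98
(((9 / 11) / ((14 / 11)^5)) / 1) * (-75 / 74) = -9882675 / 39798976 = -0.25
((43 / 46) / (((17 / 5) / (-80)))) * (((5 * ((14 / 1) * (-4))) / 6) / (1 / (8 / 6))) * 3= 4816000 / 1173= 4105.71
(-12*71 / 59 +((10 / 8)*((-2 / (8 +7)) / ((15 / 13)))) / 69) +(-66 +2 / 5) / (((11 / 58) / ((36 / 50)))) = -263.48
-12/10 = -6/5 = -1.20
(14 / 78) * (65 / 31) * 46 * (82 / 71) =132020 / 6603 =19.99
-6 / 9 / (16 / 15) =-5 / 8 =-0.62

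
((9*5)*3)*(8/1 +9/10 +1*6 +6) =5643/2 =2821.50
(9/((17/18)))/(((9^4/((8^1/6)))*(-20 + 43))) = 8/95013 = 0.00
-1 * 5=-5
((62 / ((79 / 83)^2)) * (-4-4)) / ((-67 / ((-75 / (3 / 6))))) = -512541600 / 418147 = -1225.75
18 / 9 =2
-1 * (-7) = 7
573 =573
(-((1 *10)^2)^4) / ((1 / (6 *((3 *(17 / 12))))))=-2550000000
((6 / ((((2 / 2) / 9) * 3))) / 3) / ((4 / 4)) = 6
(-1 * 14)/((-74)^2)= -7/2738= -0.00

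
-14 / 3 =-4.67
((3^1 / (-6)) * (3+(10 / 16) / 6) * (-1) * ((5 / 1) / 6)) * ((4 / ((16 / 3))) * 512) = 1490 / 3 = 496.67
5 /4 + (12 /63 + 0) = 1.44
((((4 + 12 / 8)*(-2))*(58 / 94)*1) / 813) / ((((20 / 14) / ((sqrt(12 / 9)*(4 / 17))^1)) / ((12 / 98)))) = -2552*sqrt(3) / 22735545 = -0.00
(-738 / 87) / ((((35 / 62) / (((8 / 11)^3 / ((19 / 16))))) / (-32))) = 3998220288 / 25668335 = 155.76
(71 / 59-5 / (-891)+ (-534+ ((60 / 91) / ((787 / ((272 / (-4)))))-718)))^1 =-4709235050864 / 3764834073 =-1250.85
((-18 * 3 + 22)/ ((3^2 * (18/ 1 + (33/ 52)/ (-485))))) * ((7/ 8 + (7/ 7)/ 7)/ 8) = -239590/ 9532467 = -0.03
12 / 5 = 2.40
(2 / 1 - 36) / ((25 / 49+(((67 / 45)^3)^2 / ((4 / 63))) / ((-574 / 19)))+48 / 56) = 504175124250000 / 63940803424339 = 7.89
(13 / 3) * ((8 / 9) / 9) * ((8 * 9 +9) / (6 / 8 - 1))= -416 / 3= -138.67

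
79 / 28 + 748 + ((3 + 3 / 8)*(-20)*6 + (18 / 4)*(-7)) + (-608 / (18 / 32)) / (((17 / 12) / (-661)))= 720632147 / 1428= 504644.36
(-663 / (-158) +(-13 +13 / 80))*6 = -163839 / 3160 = -51.85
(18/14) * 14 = 18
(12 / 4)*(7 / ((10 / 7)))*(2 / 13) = 147 / 65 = 2.26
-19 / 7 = -2.71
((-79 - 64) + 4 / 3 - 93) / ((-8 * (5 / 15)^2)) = 264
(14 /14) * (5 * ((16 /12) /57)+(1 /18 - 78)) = -26617 /342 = -77.83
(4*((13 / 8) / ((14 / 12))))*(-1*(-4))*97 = 15132 / 7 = 2161.71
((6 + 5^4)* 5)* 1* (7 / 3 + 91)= 883400 / 3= 294466.67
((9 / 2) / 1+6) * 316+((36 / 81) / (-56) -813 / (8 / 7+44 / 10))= 19379917 / 6111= 3171.32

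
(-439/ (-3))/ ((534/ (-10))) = -2195/ 801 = -2.74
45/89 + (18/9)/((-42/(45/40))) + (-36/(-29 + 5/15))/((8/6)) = 298731/214312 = 1.39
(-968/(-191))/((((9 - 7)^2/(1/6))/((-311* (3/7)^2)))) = -112893/9359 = -12.06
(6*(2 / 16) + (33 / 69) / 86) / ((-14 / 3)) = -1281 / 7912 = -0.16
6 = 6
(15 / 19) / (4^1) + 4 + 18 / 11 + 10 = 13237 / 836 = 15.83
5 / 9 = 0.56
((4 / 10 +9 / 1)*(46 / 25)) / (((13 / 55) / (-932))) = -22164824 / 325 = -68199.46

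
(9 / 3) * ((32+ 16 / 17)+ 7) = 2037 / 17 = 119.82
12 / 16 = 3 / 4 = 0.75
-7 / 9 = -0.78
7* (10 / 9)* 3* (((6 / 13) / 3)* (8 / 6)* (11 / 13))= 6160 / 1521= 4.05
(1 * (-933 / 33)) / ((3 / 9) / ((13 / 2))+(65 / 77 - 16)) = 84903 / 45359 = 1.87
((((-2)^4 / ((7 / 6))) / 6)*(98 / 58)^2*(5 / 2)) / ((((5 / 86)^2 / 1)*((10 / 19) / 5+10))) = 12049933 / 25230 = 477.60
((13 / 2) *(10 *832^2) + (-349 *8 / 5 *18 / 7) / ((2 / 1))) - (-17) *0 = 1574784472 / 35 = 44993842.06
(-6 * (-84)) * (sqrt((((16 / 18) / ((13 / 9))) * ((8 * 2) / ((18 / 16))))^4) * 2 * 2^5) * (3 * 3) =3758096384 / 169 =22237256.71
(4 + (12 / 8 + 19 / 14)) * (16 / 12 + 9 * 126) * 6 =46710.86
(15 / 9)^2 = 25 / 9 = 2.78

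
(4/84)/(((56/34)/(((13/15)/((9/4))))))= 221/19845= 0.01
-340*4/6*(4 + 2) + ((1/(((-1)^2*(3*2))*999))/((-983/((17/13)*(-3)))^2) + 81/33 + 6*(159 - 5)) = -518674971650335/1196356613166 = -433.55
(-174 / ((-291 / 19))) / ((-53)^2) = 1102 / 272473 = 0.00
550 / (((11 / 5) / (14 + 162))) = 44000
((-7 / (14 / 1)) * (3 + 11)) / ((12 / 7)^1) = -49 / 12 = -4.08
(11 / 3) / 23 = 11 / 69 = 0.16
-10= -10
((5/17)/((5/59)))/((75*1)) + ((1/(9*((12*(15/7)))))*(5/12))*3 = 28463/550800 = 0.05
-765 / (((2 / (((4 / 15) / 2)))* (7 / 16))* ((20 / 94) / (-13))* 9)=83096 / 105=791.39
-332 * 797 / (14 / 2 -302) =264604 / 295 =896.96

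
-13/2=-6.50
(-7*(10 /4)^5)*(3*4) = -65625 /8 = -8203.12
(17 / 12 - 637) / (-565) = 7627 / 6780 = 1.12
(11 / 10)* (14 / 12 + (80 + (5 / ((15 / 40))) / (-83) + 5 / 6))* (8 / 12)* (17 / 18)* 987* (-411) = -85879525039 / 3735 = -22993179.39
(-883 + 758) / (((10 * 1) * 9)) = -25 / 18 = -1.39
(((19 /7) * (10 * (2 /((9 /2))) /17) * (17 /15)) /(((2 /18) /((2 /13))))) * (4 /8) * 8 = 1216 /273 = 4.45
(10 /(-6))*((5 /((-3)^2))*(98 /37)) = -2450 /999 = -2.45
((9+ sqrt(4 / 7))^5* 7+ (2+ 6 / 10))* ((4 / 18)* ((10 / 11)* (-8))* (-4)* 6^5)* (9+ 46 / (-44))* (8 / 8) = 22535069184000* sqrt(7) / 847+ 21415167590400 / 121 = 247377050733.53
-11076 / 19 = -582.95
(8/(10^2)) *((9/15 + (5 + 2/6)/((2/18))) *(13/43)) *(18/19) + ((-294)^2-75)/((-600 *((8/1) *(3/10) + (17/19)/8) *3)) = -10520217677/584869875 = -17.99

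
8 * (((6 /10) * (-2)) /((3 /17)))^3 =-314432 /125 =-2515.46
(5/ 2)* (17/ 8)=85/ 16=5.31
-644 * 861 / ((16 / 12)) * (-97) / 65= 40338711 / 65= 620595.55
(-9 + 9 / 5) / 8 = -9 / 10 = -0.90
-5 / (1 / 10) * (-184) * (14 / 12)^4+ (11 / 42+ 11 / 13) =251280985 / 14742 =17045.24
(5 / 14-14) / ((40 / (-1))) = 191 / 560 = 0.34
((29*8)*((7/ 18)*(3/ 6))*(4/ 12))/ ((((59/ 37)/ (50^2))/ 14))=525770000/ 1593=330050.22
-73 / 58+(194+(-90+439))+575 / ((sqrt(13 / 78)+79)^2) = 1762550312729 / 3252937018- 21804 * sqrt(6) / 56085121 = 541.83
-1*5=-5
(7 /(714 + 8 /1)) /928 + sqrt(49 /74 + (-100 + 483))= 7 /670016 + sqrt(2100934) /74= 19.59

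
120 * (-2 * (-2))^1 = 480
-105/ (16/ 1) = -105/ 16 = -6.56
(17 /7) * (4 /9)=68 /63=1.08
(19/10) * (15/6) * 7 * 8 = 266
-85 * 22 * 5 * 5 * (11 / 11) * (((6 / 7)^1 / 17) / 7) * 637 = -214500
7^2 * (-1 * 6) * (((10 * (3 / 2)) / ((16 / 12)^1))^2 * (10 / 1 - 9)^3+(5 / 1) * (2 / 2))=-309435 / 8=-38679.38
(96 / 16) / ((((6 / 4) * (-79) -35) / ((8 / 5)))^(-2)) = 7068675 / 128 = 55224.02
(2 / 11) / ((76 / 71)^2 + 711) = 10082 / 39489197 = 0.00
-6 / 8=-0.75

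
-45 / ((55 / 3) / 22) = -54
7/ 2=3.50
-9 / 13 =-0.69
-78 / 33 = -26 / 11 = -2.36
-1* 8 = -8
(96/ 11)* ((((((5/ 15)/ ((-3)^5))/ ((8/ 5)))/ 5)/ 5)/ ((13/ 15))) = -4/ 11583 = -0.00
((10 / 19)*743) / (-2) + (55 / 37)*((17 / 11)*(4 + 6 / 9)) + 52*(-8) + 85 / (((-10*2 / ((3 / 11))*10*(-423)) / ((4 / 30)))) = -196527042949 / 327105900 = -600.81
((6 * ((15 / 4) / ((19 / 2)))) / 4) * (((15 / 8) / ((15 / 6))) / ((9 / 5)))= 0.25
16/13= 1.23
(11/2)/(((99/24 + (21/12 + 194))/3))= 44/533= 0.08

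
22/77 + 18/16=79/56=1.41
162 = 162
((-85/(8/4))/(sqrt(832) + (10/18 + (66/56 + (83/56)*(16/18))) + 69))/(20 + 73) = -64820490/8582080951 + 7197120*sqrt(13)/8582080951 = -0.00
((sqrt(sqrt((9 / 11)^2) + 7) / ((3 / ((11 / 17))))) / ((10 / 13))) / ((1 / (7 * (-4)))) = -21.95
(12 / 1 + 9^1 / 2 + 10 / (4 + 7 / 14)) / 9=337 / 162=2.08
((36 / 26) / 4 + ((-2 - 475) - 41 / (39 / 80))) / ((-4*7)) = 43739 / 2184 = 20.03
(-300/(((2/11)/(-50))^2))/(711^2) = -7562500/168507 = -44.88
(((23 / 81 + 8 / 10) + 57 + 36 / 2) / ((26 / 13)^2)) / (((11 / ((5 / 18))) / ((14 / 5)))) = 107849 / 80190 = 1.34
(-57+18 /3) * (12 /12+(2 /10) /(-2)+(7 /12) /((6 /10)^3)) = -99161 /540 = -183.63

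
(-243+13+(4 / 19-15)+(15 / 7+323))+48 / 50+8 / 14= 272267 / 3325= 81.88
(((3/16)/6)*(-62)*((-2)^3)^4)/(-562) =14.12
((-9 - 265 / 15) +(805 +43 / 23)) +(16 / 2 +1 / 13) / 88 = 780.29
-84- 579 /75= -91.72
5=5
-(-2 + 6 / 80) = 1.92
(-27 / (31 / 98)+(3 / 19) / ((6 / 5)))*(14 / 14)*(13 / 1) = -1305109 / 1178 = -1107.90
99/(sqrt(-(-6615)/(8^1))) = 22 * sqrt(30)/35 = 3.44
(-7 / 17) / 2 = -7 / 34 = -0.21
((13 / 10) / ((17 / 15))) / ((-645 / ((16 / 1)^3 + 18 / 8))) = -213109 / 29240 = -7.29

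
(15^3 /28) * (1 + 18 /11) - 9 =95103 /308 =308.78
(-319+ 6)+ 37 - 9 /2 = -561 /2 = -280.50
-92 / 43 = -2.14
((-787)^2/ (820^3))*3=1858107/ 551368000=0.00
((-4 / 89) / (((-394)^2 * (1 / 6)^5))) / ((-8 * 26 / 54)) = 26244 / 44902013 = 0.00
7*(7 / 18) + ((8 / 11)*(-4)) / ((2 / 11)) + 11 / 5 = -997 / 90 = -11.08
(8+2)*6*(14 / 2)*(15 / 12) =525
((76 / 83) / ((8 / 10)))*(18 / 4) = 855 / 166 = 5.15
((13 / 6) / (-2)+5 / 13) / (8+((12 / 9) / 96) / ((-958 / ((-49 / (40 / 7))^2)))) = -1002451200 / 11476076963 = -0.09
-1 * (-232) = 232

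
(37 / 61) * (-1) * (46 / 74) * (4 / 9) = -92 / 549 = -0.17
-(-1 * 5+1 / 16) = 79 / 16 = 4.94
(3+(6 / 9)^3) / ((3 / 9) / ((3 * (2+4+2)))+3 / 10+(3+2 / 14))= 24920 / 26133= 0.95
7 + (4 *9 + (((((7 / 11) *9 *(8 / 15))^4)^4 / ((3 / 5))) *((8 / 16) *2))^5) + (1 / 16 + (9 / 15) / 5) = 697037666504254425525142031051427046612868173385724468714449989627057571255741700062351844348944189815924848161516096864072822783222009915047465652369644760134597391613868819837 / 86753123545833421608669082017266104500486423909945846850123096174031953486584266207365287145239496346960095252143219113349914550781250000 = 8034727027851572331537461000000000000000.00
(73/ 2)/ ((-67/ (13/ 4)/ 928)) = -110084/ 67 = -1643.04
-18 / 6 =-3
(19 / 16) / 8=0.15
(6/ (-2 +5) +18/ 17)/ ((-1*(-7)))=52/ 119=0.44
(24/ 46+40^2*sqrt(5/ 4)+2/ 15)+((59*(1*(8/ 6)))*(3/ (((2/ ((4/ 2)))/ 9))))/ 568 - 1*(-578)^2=-16366559873/ 48990+800*sqrt(5)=-332290.75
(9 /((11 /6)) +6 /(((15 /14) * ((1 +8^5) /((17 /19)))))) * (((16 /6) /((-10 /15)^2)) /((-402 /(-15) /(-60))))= -305654920 /4634993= -65.95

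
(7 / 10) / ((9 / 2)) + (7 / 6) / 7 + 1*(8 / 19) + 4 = 4.74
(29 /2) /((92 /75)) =2175 /184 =11.82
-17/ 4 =-4.25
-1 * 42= -42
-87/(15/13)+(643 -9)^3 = 1274200143/5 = 254840028.60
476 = 476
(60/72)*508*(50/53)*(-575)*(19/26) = -346868750/2067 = -167812.65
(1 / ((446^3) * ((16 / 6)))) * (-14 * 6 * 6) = -189 / 88716536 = -0.00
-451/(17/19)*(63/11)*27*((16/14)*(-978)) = 1481059728/17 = 87121160.47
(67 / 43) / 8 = 67 / 344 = 0.19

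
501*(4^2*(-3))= -24048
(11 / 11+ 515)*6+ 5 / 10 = 6193 / 2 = 3096.50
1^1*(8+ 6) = 14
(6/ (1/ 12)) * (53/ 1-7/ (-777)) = 141216/ 37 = 3816.65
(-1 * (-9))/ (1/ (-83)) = -747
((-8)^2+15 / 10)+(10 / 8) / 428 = 112141 / 1712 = 65.50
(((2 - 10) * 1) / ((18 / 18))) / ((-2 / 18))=72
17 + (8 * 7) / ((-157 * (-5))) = 13401 / 785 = 17.07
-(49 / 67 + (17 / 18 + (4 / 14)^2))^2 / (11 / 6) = -10785445609 / 6402184866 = -1.68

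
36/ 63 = 4/ 7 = 0.57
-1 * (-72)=72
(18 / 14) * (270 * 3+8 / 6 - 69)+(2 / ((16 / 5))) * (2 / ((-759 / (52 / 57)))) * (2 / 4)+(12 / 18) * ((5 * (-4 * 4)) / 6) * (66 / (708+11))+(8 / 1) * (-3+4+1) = 969.61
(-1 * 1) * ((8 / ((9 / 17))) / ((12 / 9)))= -34 / 3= -11.33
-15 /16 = -0.94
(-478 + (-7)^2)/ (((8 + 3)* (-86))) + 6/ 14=531/ 602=0.88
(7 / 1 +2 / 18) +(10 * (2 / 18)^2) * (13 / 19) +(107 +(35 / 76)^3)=4063931563 / 35557056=114.29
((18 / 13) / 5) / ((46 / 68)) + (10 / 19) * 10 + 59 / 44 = 7.01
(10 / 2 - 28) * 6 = -138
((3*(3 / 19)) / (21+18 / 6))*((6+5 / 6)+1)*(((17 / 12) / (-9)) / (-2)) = 799 / 65664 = 0.01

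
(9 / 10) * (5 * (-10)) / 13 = -45 / 13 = -3.46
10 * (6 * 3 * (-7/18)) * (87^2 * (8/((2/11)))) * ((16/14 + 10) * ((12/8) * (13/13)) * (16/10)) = -623443392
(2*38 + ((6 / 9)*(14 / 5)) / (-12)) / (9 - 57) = -3413 / 2160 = -1.58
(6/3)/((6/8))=8/3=2.67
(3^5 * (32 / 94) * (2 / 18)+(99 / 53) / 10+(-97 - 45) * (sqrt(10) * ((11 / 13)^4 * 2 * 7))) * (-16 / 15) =-622968 / 62275+465700928 * sqrt(10) / 428415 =3427.49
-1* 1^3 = -1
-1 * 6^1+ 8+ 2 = 4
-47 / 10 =-4.70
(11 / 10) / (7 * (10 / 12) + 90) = 33 / 2875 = 0.01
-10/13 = -0.77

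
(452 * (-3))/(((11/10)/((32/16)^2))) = -54240/11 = -4930.91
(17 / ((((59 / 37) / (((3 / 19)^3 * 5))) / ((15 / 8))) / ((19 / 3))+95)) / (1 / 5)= 2122875 / 2543017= 0.83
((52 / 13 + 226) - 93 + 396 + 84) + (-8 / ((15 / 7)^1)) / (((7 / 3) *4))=3083 / 5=616.60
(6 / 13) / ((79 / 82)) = 492 / 1027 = 0.48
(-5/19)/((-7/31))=155/133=1.17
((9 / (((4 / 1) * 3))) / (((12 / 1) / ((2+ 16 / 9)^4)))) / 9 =83521 / 59049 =1.41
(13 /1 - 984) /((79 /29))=-28159 /79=-356.44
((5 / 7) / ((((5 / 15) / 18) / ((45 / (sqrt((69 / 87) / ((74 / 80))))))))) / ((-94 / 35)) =-6075* sqrt(246790) / 4324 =-697.95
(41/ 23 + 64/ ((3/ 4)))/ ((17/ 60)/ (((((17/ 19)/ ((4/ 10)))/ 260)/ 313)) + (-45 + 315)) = 30055/ 3649456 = 0.01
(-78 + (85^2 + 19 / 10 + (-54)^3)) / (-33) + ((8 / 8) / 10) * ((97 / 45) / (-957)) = 980805979 / 215325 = 4555.00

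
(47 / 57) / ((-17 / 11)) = -0.53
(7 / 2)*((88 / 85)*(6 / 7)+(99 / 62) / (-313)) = 10187463 / 3299020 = 3.09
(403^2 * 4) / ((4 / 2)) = 324818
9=9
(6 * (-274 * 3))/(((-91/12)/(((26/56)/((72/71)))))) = 29181/98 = 297.77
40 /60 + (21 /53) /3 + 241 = 38446 /159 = 241.80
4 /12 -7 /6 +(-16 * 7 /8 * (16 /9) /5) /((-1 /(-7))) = -3211 /90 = -35.68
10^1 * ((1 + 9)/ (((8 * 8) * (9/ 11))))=275/ 144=1.91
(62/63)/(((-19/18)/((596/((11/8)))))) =-404.12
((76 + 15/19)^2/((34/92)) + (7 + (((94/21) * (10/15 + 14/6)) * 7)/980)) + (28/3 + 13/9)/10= 216022720981/13532085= 15963.74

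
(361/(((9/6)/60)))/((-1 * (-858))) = 7220/429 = 16.83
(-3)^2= 9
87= 87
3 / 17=0.18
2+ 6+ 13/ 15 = 133/ 15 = 8.87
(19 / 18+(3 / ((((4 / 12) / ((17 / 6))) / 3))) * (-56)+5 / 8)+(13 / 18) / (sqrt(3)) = -308327 / 72+13 * sqrt(3) / 54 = -4281.90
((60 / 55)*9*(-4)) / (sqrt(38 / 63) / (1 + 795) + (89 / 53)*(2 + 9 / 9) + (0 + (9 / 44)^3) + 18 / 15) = -311865962716894630302720 / 49602014305928437143247 + 2986848593027481600*sqrt(266) / 49602014305928437143247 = -6.29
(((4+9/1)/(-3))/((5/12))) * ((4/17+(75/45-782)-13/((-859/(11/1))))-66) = 8797.69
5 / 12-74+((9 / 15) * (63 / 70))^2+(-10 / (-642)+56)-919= -62613468 / 66875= -936.28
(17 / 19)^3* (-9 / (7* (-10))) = 44217 / 480130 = 0.09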